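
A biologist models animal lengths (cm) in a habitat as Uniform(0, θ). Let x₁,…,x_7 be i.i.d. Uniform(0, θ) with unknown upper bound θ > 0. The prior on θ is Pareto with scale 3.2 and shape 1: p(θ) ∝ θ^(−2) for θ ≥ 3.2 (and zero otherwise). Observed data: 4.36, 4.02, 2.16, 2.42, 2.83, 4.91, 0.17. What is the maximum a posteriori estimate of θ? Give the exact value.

θ̂_MAP = 4.91

The Uniform(0, θ) likelihood is θ^(−n) for θ ≥ max(xᵢ), zero otherwise. Here max(xᵢ) = 4.91.
Posterior ∝ θ^(−2) · θ^(−7) = θ^(−9) on θ ≥ max(3.2, 4.91) = 4.91.
This density is strictly decreasing in θ, so the posterior mode lies at the lower boundary of the support.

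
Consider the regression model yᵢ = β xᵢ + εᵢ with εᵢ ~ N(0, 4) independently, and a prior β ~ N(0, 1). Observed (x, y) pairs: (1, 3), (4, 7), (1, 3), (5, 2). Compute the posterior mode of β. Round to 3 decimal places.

β̂_MAP = 0.936

log p(β | y) = −Σ(yᵢ − βxᵢ)²/(2·4) − β²/(2·1) + const.
Setting the derivative to zero: Σxᵢ(yᵢ − βxᵢ)/4 − β/1 = 0, so β = Σxᵢyᵢ / (Σxᵢ² + σ²/τ²).
Σxᵢyᵢ = 1·3 + 4·7 + 1·3 + 5·2 = 44; Σxᵢ² = 43; σ²/τ² = 4.
β̂_MAP = 44 / (43 + 4) = 44/47 ≈ 0.936.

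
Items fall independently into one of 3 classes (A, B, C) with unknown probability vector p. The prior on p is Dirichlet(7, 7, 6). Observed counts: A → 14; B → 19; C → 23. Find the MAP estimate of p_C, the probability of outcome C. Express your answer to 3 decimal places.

MAP estimate of p_C = 0.384

The posterior is Dirichlet(αᵢ + nᵢ) = Dirichlet(21, 26, 29).
For a Dirichlet(a₁,…,a_K) with all aᵢ > 1, the mode has j-th component (aⱼ − 1)/(Σaᵢ − K).
Here Σaᵢ = 76 and K = 3, so p_C = (29 − 1)/(76 − 3) = 28/73 ≈ 0.384.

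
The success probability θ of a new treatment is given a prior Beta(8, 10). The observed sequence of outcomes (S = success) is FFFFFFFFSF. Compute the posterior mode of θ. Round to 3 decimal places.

θ̂_MAP = 0.308

Prior: Beta(8, 10).
Data: 1 success in 10 trials (from the sequence). The binomial likelihood contributes θ(1−θ)^9, so the posterior is Beta(8+1, 10+9) = Beta(9, 19).
For Beta(a, b) with a, b > 1 the mode is (a−1)/(a+b−2) = 8/26 ≈ 0.308.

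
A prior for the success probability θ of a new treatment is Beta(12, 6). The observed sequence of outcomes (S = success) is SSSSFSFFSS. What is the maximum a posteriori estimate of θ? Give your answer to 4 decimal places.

Prior: Beta(12, 6).
Data: 7 successes in 10 trials (from the sequence). The binomial likelihood contributes θ^7(1−θ)^3, so the posterior is Beta(12+7, 6+3) = Beta(19, 9).
For Beta(a, b) with a, b > 1 the mode is (a−1)/(a+b−2) = 18/26 ≈ 0.6923.

θ̂_MAP = 0.6923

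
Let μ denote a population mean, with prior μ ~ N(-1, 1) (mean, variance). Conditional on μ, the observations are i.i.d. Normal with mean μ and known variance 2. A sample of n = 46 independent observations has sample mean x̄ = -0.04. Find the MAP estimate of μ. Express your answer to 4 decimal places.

n = 46, x̄ = -0.04.
For a Normal prior and Normal likelihood with known variance, the posterior is Normal; its mode equals its mean, the precision-weighted average.
Prior precision 1/σ₀² = 1/1 = 1; data precision n/σ² = 46/2 = 23.
μ̂ = (1·(-1) + 23·(-0.04)) / (1 + 23) = (-1.92)/24 = -0.0800.

μ̂_MAP = -0.0800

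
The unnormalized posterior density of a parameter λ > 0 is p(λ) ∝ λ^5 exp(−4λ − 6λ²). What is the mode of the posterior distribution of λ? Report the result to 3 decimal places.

λ̂_MAP = 0.500

ℓ'(λ) = 5/λ − 4 − 12λ. Setting this to zero and multiplying by λ: 12λ² + 4λ − 5 = 0.
λ = (−4 + √(4² + 4·12·5)) / (2·12) = (−4 + √256) / 24 = (−4 + 16)/24 = 1/2.
ℓ''(λ) = −5/λ² − 12 < 0, confirming a maximum.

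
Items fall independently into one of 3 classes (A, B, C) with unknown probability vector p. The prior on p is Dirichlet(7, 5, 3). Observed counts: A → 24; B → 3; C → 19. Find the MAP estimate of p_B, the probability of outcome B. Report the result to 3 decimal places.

The posterior is Dirichlet(αᵢ + nᵢ) = Dirichlet(31, 8, 22).
For a Dirichlet(a₁,…,a_K) with all aᵢ > 1, the mode has j-th component (aⱼ − 1)/(Σaᵢ − K).
Here Σaᵢ = 61 and K = 3, so p_B = (8 − 1)/(61 − 3) = 7/58 ≈ 0.121.

MAP estimate of p_B = 0.121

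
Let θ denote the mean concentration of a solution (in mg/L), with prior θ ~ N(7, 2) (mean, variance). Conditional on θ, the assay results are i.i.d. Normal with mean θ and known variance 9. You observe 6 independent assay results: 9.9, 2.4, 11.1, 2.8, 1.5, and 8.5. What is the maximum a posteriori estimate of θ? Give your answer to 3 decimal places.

θ̂_MAP = 6.448

n = 6; x̄ = (9.9 + 2.4 + 11.1 + 2.8 + 1.5 + 8.5)/6 = 36.2/6 = 181/30 ≈ 6.0333.
For a Normal prior and Normal likelihood with known variance, the posterior is Normal; its mode equals its mean, the precision-weighted average.
Prior precision 1/σ₀² = 1/2 = 0.5; data precision n/σ² = 6/9 = 2/3.
θ̂ = (0.5·7 + (2/3)·(181/30)) / (0.5 + 2/3) = (677/90)/(7/6) = 677/105 ≈ 6.448.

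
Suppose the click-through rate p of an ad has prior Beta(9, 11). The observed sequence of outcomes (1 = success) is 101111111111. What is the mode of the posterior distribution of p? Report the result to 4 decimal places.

p̂_MAP = 0.6333

Prior: Beta(9, 11).
Data: 11 successes in 12 trials (from the sequence). The binomial likelihood contributes p^11(1−p)^1, so the posterior is Beta(9+11, 11+1) = Beta(20, 12).
For Beta(a, b) with a, b > 1 the mode is (a−1)/(a+b−2) = 19/30 ≈ 0.6333.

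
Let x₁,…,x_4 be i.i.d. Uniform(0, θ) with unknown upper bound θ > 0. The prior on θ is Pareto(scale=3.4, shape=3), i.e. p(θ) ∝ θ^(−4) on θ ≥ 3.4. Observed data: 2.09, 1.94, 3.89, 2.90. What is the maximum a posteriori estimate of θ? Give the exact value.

θ̂_MAP = 3.89

The Uniform(0, θ) likelihood is θ^(−n) for θ ≥ max(xᵢ), zero otherwise. Here max(xᵢ) = 3.89.
Posterior ∝ θ^(−4) · θ^(−4) = θ^(−8) on θ ≥ max(3.4, 3.89) = 3.89.
This density is strictly decreasing in θ, so the posterior mode lies at the lower boundary of the support.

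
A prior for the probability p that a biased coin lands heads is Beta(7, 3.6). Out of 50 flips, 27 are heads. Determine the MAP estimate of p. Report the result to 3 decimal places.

p̂_MAP = 0.563

Prior: Beta(7, 3.6).
Data: 27 successes in 50 trials. The binomial likelihood contributes p^27(1−p)^23, so the posterior is Beta(7+27, 3.6+23) = Beta(34, 26.6).
For Beta(a, b) with a, b > 1 the mode is (a−1)/(a+b−2) = 33/58.6 ≈ 0.563.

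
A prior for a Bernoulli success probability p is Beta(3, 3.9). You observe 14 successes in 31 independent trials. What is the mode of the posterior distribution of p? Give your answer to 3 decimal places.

Prior: Beta(3, 3.9).
Data: 14 successes in 31 trials. The binomial likelihood contributes p^14(1−p)^17, so the posterior is Beta(3+14, 3.9+17) = Beta(17, 20.9).
For Beta(a, b) with a, b > 1 the mode is (a−1)/(a+b−2) = 16/35.9 ≈ 0.446.

p̂_MAP = 0.446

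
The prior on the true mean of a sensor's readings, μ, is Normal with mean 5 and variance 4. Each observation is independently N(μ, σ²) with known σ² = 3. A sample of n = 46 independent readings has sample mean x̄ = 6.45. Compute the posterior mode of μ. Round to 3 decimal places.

n = 46, x̄ = 6.45.
For a Normal prior and Normal likelihood with known variance, the posterior is Normal; its mode equals its mean, the precision-weighted average.
Prior precision 1/σ₀² = 1/4 = 0.25; data precision n/σ² = 46/3.
μ̂ = (0.25·5 + (46/3)·6.45) / (0.25 + 46/3) = 100.15/(187/12) = 6009/935 ≈ 6.427.

μ̂_MAP = 6.427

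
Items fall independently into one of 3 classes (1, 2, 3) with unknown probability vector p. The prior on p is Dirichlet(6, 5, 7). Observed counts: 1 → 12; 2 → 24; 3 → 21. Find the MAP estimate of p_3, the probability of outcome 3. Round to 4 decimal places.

The posterior is Dirichlet(αᵢ + nᵢ) = Dirichlet(18, 29, 28).
For a Dirichlet(a₁,…,a_K) with all aᵢ > 1, the mode has j-th component (aⱼ − 1)/(Σaᵢ − K).
Here Σaᵢ = 75 and K = 3, so p_3 = (28 − 1)/(75 − 3) = 27/72 ≈ 0.3750.

MAP estimate: 0.3750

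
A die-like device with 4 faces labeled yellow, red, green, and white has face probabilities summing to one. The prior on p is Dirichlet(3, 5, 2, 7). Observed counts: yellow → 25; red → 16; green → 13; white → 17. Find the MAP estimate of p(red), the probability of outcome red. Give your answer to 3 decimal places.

MAP estimate of p(red) = 0.238

The posterior is Dirichlet(αᵢ + nᵢ) = Dirichlet(28, 21, 15, 24).
For a Dirichlet(a₁,…,a_K) with all aᵢ > 1, the mode has j-th component (aⱼ − 1)/(Σaᵢ − K).
Here Σaᵢ = 88 and K = 4, so p(red) = (21 − 1)/(88 − 4) = 20/84 ≈ 0.238.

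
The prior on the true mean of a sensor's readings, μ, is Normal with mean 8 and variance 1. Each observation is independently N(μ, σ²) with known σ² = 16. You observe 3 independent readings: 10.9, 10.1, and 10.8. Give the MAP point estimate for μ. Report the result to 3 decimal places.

μ̂_MAP = 8.411

n = 3; x̄ = (10.9 + 10.1 + 10.8)/3 = 31.8/3 = 10.6.
For a Normal prior and Normal likelihood with known variance, the posterior is Normal; its mode equals its mean, the precision-weighted average.
Prior precision 1/σ₀² = 1/1 = 1; data precision n/σ² = 3/16 = 0.1875.
μ̂ = (1·8 + 0.1875·10.6) / (1 + 0.1875) = 9.9875/1.1875 = 799/95 ≈ 8.411.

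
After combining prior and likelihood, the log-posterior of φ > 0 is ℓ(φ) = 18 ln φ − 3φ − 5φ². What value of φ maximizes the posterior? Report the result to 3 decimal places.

φ̂_MAP = 1.200

ℓ'(φ) = 18/φ − 3 − 10φ. Setting this to zero and multiplying by φ: 10φ² + 3φ − 18 = 0.
φ = (−3 + √(3² + 4·10·18)) / (2·10) = (−3 + √729) / 20 = (−3 + 27)/20 = 6/5.
ℓ''(φ) = −18/φ² − 10 < 0, confirming a maximum.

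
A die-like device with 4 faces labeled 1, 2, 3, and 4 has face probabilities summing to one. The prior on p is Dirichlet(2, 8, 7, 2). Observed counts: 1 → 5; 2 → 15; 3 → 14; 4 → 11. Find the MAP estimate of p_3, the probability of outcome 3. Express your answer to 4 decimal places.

MAP estimate: 0.3333

The posterior is Dirichlet(αᵢ + nᵢ) = Dirichlet(7, 23, 21, 13).
For a Dirichlet(a₁,…,a_K) with all aᵢ > 1, the mode has j-th component (aⱼ − 1)/(Σaᵢ − K).
Here Σaᵢ = 64 and K = 4, so p_3 = (21 − 1)/(64 − 4) = 20/60 ≈ 0.3333.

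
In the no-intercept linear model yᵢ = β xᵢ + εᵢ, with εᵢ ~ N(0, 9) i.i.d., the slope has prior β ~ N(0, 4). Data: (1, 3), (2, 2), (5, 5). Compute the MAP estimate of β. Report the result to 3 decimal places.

β̂_MAP = 0.992

log p(β | y) = −Σ(yᵢ − βxᵢ)²/(2·9) − β²/(2·4) + const.
Setting the derivative to zero: Σxᵢ(yᵢ − βxᵢ)/9 − β/4 = 0, so β = Σxᵢyᵢ / (Σxᵢ² + σ²/τ²).
Σxᵢyᵢ = 1·3 + 2·2 + 5·5 = 32; Σxᵢ² = 30; σ²/τ² = 2.25.
β̂_MAP = 32 / (30 + 2.25) = 32/32.25 ≈ 0.992.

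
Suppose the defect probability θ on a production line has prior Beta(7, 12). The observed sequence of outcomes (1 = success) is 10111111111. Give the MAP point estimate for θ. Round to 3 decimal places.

θ̂_MAP = 0.571

Prior: Beta(7, 12).
Data: 10 successes in 11 trials (from the sequence). The binomial likelihood contributes θ^10(1−θ)^1, so the posterior is Beta(7+10, 12+1) = Beta(17, 13).
For Beta(a, b) with a, b > 1 the mode is (a−1)/(a+b−2) = 16/28 ≈ 0.571.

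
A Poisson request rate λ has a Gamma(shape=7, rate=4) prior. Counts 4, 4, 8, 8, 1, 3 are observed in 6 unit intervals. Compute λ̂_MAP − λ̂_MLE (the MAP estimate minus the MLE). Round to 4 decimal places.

MAP − MLE = -1.2667

Σxᵢ = 28. Posterior is Gamma(35, 10); MAP = (35−1)/10 = 34/10 ≈ 3.40000.
MLE = x̄ = 28/6 ≈ 4.66667.
Difference = 34/10 − 28/6 = -19/15 ≈ -1.2667.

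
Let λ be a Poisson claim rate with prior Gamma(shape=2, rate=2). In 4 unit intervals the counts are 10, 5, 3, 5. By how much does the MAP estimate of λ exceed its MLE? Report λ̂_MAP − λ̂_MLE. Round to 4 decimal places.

MAP − MLE = -1.7500

Σxᵢ = 23. Posterior is Gamma(25, 6); MAP = (25−1)/6 = 24/6 ≈ 4.00000.
MLE = x̄ = 23/4 ≈ 5.75000.
Difference = 24/6 − 23/4 = -7/4 ≈ -1.7500.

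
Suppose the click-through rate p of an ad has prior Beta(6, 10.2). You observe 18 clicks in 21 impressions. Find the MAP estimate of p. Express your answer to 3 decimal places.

Prior: Beta(6, 10.2).
Data: 18 successes in 21 trials. The binomial likelihood contributes p^18(1−p)^3, so the posterior is Beta(6+18, 10.2+3) = Beta(24, 13.2).
For Beta(a, b) with a, b > 1 the mode is (a−1)/(a+b−2) = 23/35.2 ≈ 0.653.

p̂_MAP = 0.653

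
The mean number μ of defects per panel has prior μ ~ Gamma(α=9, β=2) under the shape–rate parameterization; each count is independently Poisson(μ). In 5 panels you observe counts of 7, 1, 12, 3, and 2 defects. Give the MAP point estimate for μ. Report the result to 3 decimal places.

Σxᵢ = 7+1+12+3+2 = 25, with n = 5.
Posterior ∝ μ^8e^(−2μ) · μ^25e^(−5μ) = μ^33e^(−7μ), i.e. Gamma(shape=34, rate=7).
The mode of a Gamma(a, b) with a ≥ 1 (shape–rate) is (a−1)/b = 33/7 ≈ 4.714.

μ̂_MAP = 4.714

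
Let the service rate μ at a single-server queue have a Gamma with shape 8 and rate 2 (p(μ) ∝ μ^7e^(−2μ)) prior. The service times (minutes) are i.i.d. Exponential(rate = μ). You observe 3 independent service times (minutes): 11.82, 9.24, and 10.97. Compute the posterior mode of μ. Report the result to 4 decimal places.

μ̂_MAP = 0.2939

The Exponential(rate=μ) likelihood is ∝ μ^n e^(−μΣtᵢ). Here n = 3 and Σtᵢ = 11.82 + 9.24 + 10.97 = 32.03.
Posterior ∝ μ^7e^(−2μ) · μ^3e^(−32.03μ) = μ^10e^(−34.03μ), i.e. Gamma(11, 34.03).
Mode = (a−1)/b = 10/34.03 ≈ 0.2939.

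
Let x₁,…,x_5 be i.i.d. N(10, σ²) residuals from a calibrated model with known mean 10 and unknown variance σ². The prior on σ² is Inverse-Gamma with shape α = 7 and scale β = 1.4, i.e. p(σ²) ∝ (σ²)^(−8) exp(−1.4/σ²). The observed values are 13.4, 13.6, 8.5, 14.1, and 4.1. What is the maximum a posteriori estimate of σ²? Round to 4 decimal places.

σ̂²_MAP = 3.8662

Sum of squared deviations about the known mean: SS = (13.4−10)² + (13.6−10)² + (8.5−10)² + (14.1−10)² + (4.1−10)² = 78.39.
The Normal likelihood contributes (σ²)^(−n/2) exp(−SS/(2σ²)), so the posterior is Inverse-Gamma(α + n/2, β + SS/2) = Inverse-Gamma(9.5, 40.595).
The mode of Inverse-Gamma(a, b) is b/(a+1) = 40.595/10.5 ≈ 3.8662.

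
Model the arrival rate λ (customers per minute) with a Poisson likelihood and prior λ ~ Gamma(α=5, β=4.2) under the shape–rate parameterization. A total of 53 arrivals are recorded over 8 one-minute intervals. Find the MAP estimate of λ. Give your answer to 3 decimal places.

Σxᵢ = 53, n = 8.
Posterior ∝ λ^4e^(−4.2λ) · λ^53e^(−8λ) = λ^57e^(−12.2λ), i.e. Gamma(shape=58, rate=12.2).
The mode of a Gamma(a, b) with a ≥ 1 (shape–rate) is (a−1)/b = 57/12.2 ≈ 4.672.

λ̂_MAP = 4.672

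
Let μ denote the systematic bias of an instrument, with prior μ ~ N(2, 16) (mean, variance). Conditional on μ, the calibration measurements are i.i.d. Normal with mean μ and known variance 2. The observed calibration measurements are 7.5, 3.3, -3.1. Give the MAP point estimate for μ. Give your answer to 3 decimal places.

n = 3; x̄ = (7.5 + 3.3 + (-3.1))/3 = 7.7/3 = 77/30 ≈ 2.5667.
For a Normal prior and Normal likelihood with known variance, the posterior is Normal; its mode equals its mean, the precision-weighted average.
Prior precision 1/σ₀² = 1/16 = 0.0625; data precision n/σ² = 3/2 = 1.5.
μ̂ = (0.0625·2 + 1.5·(77/30)) / (0.0625 + 1.5) = 3.975/1.5625 = 2.544.

μ̂_MAP = 2.544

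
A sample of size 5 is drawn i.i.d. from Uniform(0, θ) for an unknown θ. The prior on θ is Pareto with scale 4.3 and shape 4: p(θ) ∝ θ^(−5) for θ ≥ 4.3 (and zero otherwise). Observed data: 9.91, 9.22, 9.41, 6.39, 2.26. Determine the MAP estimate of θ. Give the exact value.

The Uniform(0, θ) likelihood is θ^(−n) for θ ≥ max(xᵢ), zero otherwise. Here max(xᵢ) = 9.91.
Posterior ∝ θ^(−5) · θ^(−5) = θ^(−10) on θ ≥ max(4.3, 9.91) = 9.91.
This density is strictly decreasing in θ, so the posterior mode lies at the lower boundary of the support.

θ̂_MAP = 9.91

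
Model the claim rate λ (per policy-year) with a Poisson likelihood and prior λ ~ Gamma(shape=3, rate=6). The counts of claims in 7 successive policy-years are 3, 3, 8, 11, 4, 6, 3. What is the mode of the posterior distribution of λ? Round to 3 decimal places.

Σxᵢ = 3+3+8+11+4+6+3 = 38, with n = 7.
Posterior ∝ λ^2e^(−6λ) · λ^38e^(−7λ) = λ^40e^(−13λ), i.e. Gamma(shape=41, rate=13).
The mode of a Gamma(a, b) with a ≥ 1 (shape–rate) is (a−1)/b = 40/13 ≈ 3.077.

λ̂_MAP = 3.077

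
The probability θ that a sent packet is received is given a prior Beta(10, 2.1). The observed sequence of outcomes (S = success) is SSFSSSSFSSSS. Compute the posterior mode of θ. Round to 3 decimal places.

θ̂_MAP = 0.860

Prior: Beta(10, 2.1).
Data: 10 successes in 12 trials (from the sequence). The binomial likelihood contributes θ^10(1−θ)^2, so the posterior is Beta(10+10, 2.1+2) = Beta(20, 4.1).
For Beta(a, b) with a, b > 1 the mode is (a−1)/(a+b−2) = 19/22.1 ≈ 0.860.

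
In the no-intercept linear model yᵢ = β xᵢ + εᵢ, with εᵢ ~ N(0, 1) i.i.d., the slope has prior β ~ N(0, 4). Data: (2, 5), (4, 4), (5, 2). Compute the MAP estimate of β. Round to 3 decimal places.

β̂_MAP = 0.796

log p(β | y) = −Σ(yᵢ − βxᵢ)²/(2·1) − β²/(2·4) + const.
Setting the derivative to zero: Σxᵢ(yᵢ − βxᵢ)/1 − β/4 = 0, so β = Σxᵢyᵢ / (Σxᵢ² + σ²/τ²).
Σxᵢyᵢ = 2·5 + 4·4 + 5·2 = 36; Σxᵢ² = 45; σ²/τ² = 0.25.
β̂_MAP = 36 / (45 + 0.25) = 36/45.25 ≈ 0.796.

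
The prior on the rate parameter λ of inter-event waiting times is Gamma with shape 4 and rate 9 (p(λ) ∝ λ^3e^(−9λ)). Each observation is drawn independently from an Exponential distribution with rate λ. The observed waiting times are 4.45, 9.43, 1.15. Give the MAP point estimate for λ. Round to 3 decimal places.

λ̂_MAP = 0.250

The Exponential(rate=λ) likelihood is ∝ λ^n e^(−λΣtᵢ). Here n = 3 and Σtᵢ = 4.45 + 9.43 + 1.15 = 15.03.
Posterior ∝ λ^3e^(−9λ) · λ^3e^(−15.03λ) = λ^6e^(−24.03λ), i.e. Gamma(7, 24.03).
Mode = (a−1)/b = 6/24.03 ≈ 0.250.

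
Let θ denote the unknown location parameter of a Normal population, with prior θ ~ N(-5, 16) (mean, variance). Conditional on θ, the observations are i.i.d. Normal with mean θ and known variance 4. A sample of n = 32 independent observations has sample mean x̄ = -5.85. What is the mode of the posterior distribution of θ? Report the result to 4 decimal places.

θ̂_MAP = -5.8434

n = 32, x̄ = -5.85.
For a Normal prior and Normal likelihood with known variance, the posterior is Normal; its mode equals its mean, the precision-weighted average.
Prior precision 1/σ₀² = 1/16 = 0.0625; data precision n/σ² = 32/4 = 8.
θ̂ = (0.0625·(-5) + 8·(-5.85)) / (0.0625 + 8) = (-47.1125)/8.0625 = -3769/645 ≈ -5.8434.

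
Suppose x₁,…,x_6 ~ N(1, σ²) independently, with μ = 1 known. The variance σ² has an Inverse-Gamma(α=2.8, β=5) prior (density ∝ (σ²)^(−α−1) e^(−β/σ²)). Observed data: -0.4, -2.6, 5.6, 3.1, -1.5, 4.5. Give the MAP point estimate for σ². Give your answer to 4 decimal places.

σ̂²_MAP = 5.0728

Sum of squared deviations about the known mean: SS = (-0.4−1)² + (-2.6−1)² + (5.6−1)² + (3.1−1)² + (-1.5−1)² + (4.5−1)² = 58.99.
The Normal likelihood contributes (σ²)^(−n/2) exp(−SS/(2σ²)), so the posterior is Inverse-Gamma(α + n/2, β + SS/2) = Inverse-Gamma(5.8, 34.495).
The mode of Inverse-Gamma(a, b) is b/(a+1) = 34.495/6.8 ≈ 5.0728.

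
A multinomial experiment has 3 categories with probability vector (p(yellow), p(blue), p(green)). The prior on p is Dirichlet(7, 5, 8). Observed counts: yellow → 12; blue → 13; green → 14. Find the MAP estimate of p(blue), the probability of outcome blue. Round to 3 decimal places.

MAP estimate of p(blue) = 0.304

The posterior is Dirichlet(αᵢ + nᵢ) = Dirichlet(19, 18, 22).
For a Dirichlet(a₁,…,a_K) with all aᵢ > 1, the mode has j-th component (aⱼ − 1)/(Σaᵢ − K).
Here Σaᵢ = 59 and K = 3, so p(blue) = (18 − 1)/(59 − 3) = 17/56 ≈ 0.304.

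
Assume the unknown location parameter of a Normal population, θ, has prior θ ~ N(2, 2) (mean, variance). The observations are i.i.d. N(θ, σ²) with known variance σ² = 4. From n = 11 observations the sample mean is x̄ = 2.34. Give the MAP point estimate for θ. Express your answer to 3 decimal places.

n = 11, x̄ = 2.34.
For a Normal prior and Normal likelihood with known variance, the posterior is Normal; its mode equals its mean, the precision-weighted average.
Prior precision 1/σ₀² = 1/2 = 0.5; data precision n/σ² = 11/4 = 2.75.
θ̂ = (0.5·2 + 2.75·2.34) / (0.5 + 2.75) = 7.435/3.25 = 1487/650 ≈ 2.288.

θ̂_MAP = 2.288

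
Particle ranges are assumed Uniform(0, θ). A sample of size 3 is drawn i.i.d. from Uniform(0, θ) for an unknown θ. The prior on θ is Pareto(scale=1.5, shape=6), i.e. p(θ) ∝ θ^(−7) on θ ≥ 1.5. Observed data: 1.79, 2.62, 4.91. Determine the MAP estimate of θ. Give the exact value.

The Uniform(0, θ) likelihood is θ^(−n) for θ ≥ max(xᵢ), zero otherwise. Here max(xᵢ) = 4.91.
Posterior ∝ θ^(−7) · θ^(−3) = θ^(−10) on θ ≥ max(1.5, 4.91) = 4.91.
This density is strictly decreasing in θ, so the posterior mode lies at the lower boundary of the support.

θ̂_MAP = 4.91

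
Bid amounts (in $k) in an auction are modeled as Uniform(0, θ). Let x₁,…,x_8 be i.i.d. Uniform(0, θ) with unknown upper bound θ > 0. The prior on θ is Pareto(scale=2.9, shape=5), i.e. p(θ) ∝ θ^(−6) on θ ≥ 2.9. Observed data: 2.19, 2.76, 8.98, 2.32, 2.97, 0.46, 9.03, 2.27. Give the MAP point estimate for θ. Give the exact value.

The Uniform(0, θ) likelihood is θ^(−n) for θ ≥ max(xᵢ), zero otherwise. Here max(xᵢ) = 9.03.
Posterior ∝ θ^(−6) · θ^(−8) = θ^(−14) on θ ≥ max(2.9, 9.03) = 9.03.
This density is strictly decreasing in θ, so the posterior mode lies at the lower boundary of the support.

θ̂_MAP = 9.03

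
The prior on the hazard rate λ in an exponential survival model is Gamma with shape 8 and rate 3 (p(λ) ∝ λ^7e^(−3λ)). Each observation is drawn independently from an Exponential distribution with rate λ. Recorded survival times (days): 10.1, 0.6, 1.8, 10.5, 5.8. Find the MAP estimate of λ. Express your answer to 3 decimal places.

The Exponential(rate=λ) likelihood is ∝ λ^n e^(−λΣtᵢ). Here n = 5 and Σtᵢ = 10.1 + 0.6 + 1.8 + 10.5 + 5.8 = 28.8.
Posterior ∝ λ^7e^(−3λ) · λ^5e^(−28.8λ) = λ^12e^(−31.8λ), i.e. Gamma(13, 31.8).
Mode = (a−1)/b = 12/31.8 ≈ 0.377.

λ̂_MAP = 0.377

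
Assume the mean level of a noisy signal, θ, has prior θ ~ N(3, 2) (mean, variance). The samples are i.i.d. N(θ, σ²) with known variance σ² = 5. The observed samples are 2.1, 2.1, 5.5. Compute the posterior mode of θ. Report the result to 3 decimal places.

θ̂_MAP = 3.127

n = 3; x̄ = (2.1 + 2.1 + 5.5)/3 = 9.7/3 = 97/30 ≈ 3.2333.
For a Normal prior and Normal likelihood with known variance, the posterior is Normal; its mode equals its mean, the precision-weighted average.
Prior precision 1/σ₀² = 1/2 = 0.5; data precision n/σ² = 3/5 = 0.6.
θ̂ = (0.5·3 + 0.6·(97/30)) / (0.5 + 0.6) = 3.44/1.1 = 172/55 ≈ 3.127.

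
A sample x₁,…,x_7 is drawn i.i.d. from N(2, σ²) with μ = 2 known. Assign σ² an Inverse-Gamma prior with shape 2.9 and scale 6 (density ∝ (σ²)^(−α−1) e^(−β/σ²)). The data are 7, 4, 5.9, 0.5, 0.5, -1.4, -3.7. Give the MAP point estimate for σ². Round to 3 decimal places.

σ̂²_MAP = 7.078

Sum of squared deviations about the known mean: SS = (7−2)² + (4−2)² + (5.9−2)² + (0.5−2)² + (0.5−2)² + (-1.4−2)² + (-3.7−2)² = 92.76.
The Normal likelihood contributes (σ²)^(−n/2) exp(−SS/(2σ²)), so the posterior is Inverse-Gamma(α + n/2, β + SS/2) = Inverse-Gamma(6.4, 52.38).
The mode of Inverse-Gamma(a, b) is b/(a+1) = 52.38/7.4 ≈ 7.078.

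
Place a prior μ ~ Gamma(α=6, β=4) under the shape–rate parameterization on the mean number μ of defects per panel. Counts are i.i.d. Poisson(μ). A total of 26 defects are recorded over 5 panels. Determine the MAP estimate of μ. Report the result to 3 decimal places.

Σxᵢ = 26, n = 5.
Posterior ∝ μ^5e^(−4μ) · μ^26e^(−5μ) = μ^31e^(−9μ), i.e. Gamma(shape=32, rate=9).
The mode of a Gamma(a, b) with a ≥ 1 (shape–rate) is (a−1)/b = 31/9 ≈ 3.444.

μ̂_MAP = 3.444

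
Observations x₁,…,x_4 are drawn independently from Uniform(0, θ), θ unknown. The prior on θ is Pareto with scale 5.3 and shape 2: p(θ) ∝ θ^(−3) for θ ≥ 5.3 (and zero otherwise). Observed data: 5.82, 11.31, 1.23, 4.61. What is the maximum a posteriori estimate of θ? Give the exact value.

The Uniform(0, θ) likelihood is θ^(−n) for θ ≥ max(xᵢ), zero otherwise. Here max(xᵢ) = 11.31.
Posterior ∝ θ^(−3) · θ^(−4) = θ^(−7) on θ ≥ max(5.3, 11.31) = 11.31.
This density is strictly decreasing in θ, so the posterior mode lies at the lower boundary of the support.

θ̂_MAP = 11.31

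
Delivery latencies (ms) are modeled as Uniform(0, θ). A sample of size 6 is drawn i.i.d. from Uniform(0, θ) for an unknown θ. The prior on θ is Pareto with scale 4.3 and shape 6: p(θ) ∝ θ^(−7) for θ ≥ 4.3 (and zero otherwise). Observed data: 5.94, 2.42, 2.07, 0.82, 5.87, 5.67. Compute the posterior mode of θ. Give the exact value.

θ̂_MAP = 5.94

The Uniform(0, θ) likelihood is θ^(−n) for θ ≥ max(xᵢ), zero otherwise. Here max(xᵢ) = 5.94.
Posterior ∝ θ^(−7) · θ^(−6) = θ^(−13) on θ ≥ max(4.3, 5.94) = 5.94.
This density is strictly decreasing in θ, so the posterior mode lies at the lower boundary of the support.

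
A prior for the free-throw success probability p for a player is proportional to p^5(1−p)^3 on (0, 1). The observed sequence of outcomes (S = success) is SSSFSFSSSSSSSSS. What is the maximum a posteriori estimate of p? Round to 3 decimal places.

p̂_MAP = 0.783

The prior density ∝ p^5(1−p)^3 is the kernel of Beta(6, 4).
Data: 13 successes in 15 trials (from the sequence). The binomial likelihood contributes p^13(1−p)^2, so the posterior is Beta(6+13, 4+2) = Beta(19, 6).
For Beta(a, b) with a, b > 1 the mode is (a−1)/(a+b−2) = 18/23 ≈ 0.783.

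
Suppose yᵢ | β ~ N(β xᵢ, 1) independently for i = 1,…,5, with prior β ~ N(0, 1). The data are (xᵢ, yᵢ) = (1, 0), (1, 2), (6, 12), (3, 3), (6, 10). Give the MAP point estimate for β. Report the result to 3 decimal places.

log p(β | y) = −Σ(yᵢ − βxᵢ)²/(2·1) − β²/(2·1) + const.
Setting the derivative to zero: Σxᵢ(yᵢ − βxᵢ)/1 − β/1 = 0, so β = Σxᵢyᵢ / (Σxᵢ² + σ²/τ²).
Σxᵢyᵢ = 1·0 + 1·2 + 6·12 + 3·3 + 6·10 = 143; Σxᵢ² = 83; σ²/τ² = 1.
β̂_MAP = 143 / (83 + 1) = 143/84 ≈ 1.702.

β̂_MAP = 1.702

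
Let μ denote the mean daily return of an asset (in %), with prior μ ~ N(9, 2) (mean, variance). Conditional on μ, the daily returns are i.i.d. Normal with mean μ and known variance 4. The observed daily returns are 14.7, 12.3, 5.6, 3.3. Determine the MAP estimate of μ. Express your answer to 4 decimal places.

n = 4; x̄ = (14.7 + 12.3 + 5.6 + 3.3)/4 = 35.9/4 = 8.975.
For a Normal prior and Normal likelihood with known variance, the posterior is Normal; its mode equals its mean, the precision-weighted average.
Prior precision 1/σ₀² = 1/2 = 0.5; data precision n/σ² = 4/4 = 1.
μ̂ = (0.5·9 + 1·8.975) / (0.5 + 1) = 13.475/1.5 = 539/60 ≈ 8.9833.

μ̂_MAP = 8.9833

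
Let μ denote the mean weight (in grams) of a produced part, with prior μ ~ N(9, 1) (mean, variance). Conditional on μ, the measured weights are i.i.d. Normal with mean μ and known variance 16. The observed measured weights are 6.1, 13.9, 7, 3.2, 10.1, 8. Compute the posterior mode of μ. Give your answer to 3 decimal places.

n = 6; x̄ = (6.1 + 13.9 + 7 + 3.2 + 10.1 + 8)/6 = 48.3/6 = 8.05.
For a Normal prior and Normal likelihood with known variance, the posterior is Normal; its mode equals its mean, the precision-weighted average.
Prior precision 1/σ₀² = 1/1 = 1; data precision n/σ² = 6/16 = 0.375.
μ̂ = (1·9 + 0.375·8.05) / (1 + 0.375) = 12.01875/1.375 = 1923/220 ≈ 8.741.

μ̂_MAP = 8.741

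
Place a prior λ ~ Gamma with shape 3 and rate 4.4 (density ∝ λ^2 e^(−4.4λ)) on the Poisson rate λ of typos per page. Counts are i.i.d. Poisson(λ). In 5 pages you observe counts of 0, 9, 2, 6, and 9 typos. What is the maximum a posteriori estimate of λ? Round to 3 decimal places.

λ̂_MAP = 2.979

Σxᵢ = 0+9+2+6+9 = 26, with n = 5.
Posterior ∝ λ^2e^(−4.4λ) · λ^26e^(−5λ) = λ^28e^(−9.4λ), i.e. Gamma(shape=29, rate=9.4).
The mode of a Gamma(a, b) with a ≥ 1 (shape–rate) is (a−1)/b = 28/9.4 ≈ 2.979.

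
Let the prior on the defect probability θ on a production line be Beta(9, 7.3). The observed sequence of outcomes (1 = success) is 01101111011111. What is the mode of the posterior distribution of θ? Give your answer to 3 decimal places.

Prior: Beta(9, 7.3).
Data: 11 successes in 14 trials (from the sequence). The binomial likelihood contributes θ^11(1−θ)^3, so the posterior is Beta(9+11, 7.3+3) = Beta(20, 10.3).
For Beta(a, b) with a, b > 1 the mode is (a−1)/(a+b−2) = 19/28.3 ≈ 0.671.

θ̂_MAP = 0.671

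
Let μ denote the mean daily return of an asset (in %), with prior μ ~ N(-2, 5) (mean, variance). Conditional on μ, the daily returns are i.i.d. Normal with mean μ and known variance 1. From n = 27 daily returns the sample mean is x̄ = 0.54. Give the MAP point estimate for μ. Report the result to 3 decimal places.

μ̂_MAP = 0.521

n = 27, x̄ = 0.54.
For a Normal prior and Normal likelihood with known variance, the posterior is Normal; its mode equals its mean, the precision-weighted average.
Prior precision 1/σ₀² = 1/5 = 0.2; data precision n/σ² = 27/1 = 27.
μ̂ = (0.2·(-2) + 27·0.54) / (0.2 + 27) = 14.18/27.2 = 709/1360 ≈ 0.521.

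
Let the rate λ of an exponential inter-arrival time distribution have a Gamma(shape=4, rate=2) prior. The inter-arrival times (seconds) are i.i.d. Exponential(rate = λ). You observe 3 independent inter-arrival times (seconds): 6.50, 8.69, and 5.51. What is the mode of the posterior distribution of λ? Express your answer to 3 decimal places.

The Exponential(rate=λ) likelihood is ∝ λ^n e^(−λΣtᵢ). Here n = 3 and Σtᵢ = 6.50 + 8.69 + 5.51 = 20.70.
Posterior ∝ λ^3e^(−2λ) · λ^3e^(−20.70λ) = λ^6e^(−22.70λ), i.e. Gamma(7, 22.70).
Mode = (a−1)/b = 6/22.70 ≈ 0.264.

λ̂_MAP = 0.264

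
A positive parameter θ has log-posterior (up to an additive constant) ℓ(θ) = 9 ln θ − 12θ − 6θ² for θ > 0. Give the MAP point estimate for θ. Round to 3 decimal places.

θ̂_MAP = 0.500

ℓ'(θ) = 9/θ − 12 − 12θ. Setting this to zero and multiplying by θ: 12θ² + 12θ − 9 = 0.
θ = (−12 + √(12² + 4·12·9)) / (2·12) = (−12 + √576) / 24 = (−12 + 24)/24 = 1/2.
ℓ''(θ) = −9/θ² − 12 < 0, confirming a maximum.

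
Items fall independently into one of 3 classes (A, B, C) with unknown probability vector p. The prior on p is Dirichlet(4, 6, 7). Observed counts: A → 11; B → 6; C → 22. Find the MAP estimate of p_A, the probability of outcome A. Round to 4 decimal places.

The posterior is Dirichlet(αᵢ + nᵢ) = Dirichlet(15, 12, 29).
For a Dirichlet(a₁,…,a_K) with all aᵢ > 1, the mode has j-th component (aⱼ − 1)/(Σaᵢ − K).
Here Σaᵢ = 56 and K = 3, so p_A = (15 − 1)/(56 − 3) = 14/53 ≈ 0.2642.

MAP estimate of p_A = 0.2642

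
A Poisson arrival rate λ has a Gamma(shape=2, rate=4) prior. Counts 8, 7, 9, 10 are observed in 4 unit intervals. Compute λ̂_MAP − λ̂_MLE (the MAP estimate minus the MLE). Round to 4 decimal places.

Σxᵢ = 34. Posterior is Gamma(36, 8); MAP = (36−1)/8 = 35/8 ≈ 4.37500.
MLE = x̄ = 34/4 ≈ 8.50000.
Difference = 35/8 − 34/4 = -33/8 ≈ -4.1250.

MAP − MLE = -4.1250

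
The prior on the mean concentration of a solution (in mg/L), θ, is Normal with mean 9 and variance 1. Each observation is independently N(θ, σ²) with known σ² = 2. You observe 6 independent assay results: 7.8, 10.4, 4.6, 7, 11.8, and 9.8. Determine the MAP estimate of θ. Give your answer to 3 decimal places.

θ̂_MAP = 8.675

n = 6; x̄ = (7.8 + 10.4 + 4.6 + 7 + 11.8 + 9.8)/6 = 51.4/6 = 257/30 ≈ 8.5667.
For a Normal prior and Normal likelihood with known variance, the posterior is Normal; its mode equals its mean, the precision-weighted average.
Prior precision 1/σ₀² = 1/1 = 1; data precision n/σ² = 6/2 = 3.
θ̂ = (1·9 + 3·(257/30)) / (1 + 3) = 34.7/4 = 8.675.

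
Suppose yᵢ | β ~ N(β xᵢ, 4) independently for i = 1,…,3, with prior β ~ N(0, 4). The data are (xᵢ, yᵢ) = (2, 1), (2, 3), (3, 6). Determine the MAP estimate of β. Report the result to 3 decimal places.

log p(β | y) = −Σ(yᵢ − βxᵢ)²/(2·4) − β²/(2·4) + const.
Setting the derivative to zero: Σxᵢ(yᵢ − βxᵢ)/4 − β/4 = 0, so β = Σxᵢyᵢ / (Σxᵢ² + σ²/τ²).
Σxᵢyᵢ = 2·1 + 2·3 + 3·6 = 26; Σxᵢ² = 17; σ²/τ² = 1.
β̂_MAP = 26 / (17 + 1) = 26/18 ≈ 1.444.

β̂_MAP = 1.444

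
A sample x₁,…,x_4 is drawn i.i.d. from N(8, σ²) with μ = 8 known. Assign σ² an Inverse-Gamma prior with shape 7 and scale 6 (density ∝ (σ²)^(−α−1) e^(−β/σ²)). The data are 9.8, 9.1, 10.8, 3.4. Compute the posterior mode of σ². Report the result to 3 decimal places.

σ̂²_MAP = 2.273

Sum of squared deviations about the known mean: SS = (9.8−8)² + (9.1−8)² + (10.8−8)² + (3.4−8)² = 33.45.
The Normal likelihood contributes (σ²)^(−n/2) exp(−SS/(2σ²)), so the posterior is Inverse-Gamma(α + n/2, β + SS/2) = Inverse-Gamma(9, 22.725).
The mode of Inverse-Gamma(a, b) is b/(a+1) = 22.725/10 ≈ 2.273.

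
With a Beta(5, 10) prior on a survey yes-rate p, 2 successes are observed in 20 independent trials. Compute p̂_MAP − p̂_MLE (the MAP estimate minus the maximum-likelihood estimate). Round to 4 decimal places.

MAP − MLE = 0.0818

Posterior is Beta(7, 28); MAP = (7−1)/(35−2) = 6/33 ≈ 0.18182.
MLE ignores the prior: p̂_MLE = k/n = 2/20 ≈ 0.10000.
Difference = 6/33 − 2/20 = 9/110 ≈ 0.0818.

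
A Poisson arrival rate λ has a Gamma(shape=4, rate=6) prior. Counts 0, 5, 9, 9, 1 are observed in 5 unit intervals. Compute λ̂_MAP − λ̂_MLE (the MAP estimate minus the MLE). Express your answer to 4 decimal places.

Σxᵢ = 24. Posterior is Gamma(28, 11); MAP = (28−1)/11 = 27/11 ≈ 2.45455.
MLE = x̄ = 24/5 ≈ 4.80000.
Difference = 27/11 − 24/5 = -129/55 ≈ -2.3455.

MAP − MLE = -2.3455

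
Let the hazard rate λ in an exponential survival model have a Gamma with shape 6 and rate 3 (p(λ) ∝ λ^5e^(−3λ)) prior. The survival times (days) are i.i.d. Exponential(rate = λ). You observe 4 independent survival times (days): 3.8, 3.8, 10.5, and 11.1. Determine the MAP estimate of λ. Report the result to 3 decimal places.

The Exponential(rate=λ) likelihood is ∝ λ^n e^(−λΣtᵢ). Here n = 4 and Σtᵢ = 3.8 + 3.8 + 10.5 + 11.1 = 29.2.
Posterior ∝ λ^5e^(−3λ) · λ^4e^(−29.2λ) = λ^9e^(−32.2λ), i.e. Gamma(10, 32.2).
Mode = (a−1)/b = 9/32.2 ≈ 0.280.

λ̂_MAP = 0.280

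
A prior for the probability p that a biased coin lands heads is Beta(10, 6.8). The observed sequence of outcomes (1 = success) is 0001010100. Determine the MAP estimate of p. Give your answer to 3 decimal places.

Prior: Beta(10, 6.8).
Data: 3 successes in 10 trials (from the sequence). The binomial likelihood contributes p^3(1−p)^7, so the posterior is Beta(10+3, 6.8+7) = Beta(13, 13.8).
For Beta(a, b) with a, b > 1 the mode is (a−1)/(a+b−2) = 12/24.8 ≈ 0.484.

p̂_MAP = 0.484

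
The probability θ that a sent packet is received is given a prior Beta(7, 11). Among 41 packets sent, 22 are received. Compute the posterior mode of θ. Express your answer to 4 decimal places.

θ̂_MAP = 0.4912

Prior: Beta(7, 11).
Data: 22 successes in 41 trials. The binomial likelihood contributes θ^22(1−θ)^19, so the posterior is Beta(7+22, 11+19) = Beta(29, 30).
For Beta(a, b) with a, b > 1 the mode is (a−1)/(a+b−2) = 28/57 ≈ 0.4912.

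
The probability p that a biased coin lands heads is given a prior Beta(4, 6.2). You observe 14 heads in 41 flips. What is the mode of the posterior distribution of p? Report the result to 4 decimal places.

p̂_MAP = 0.3455

Prior: Beta(4, 6.2).
Data: 14 successes in 41 trials. The binomial likelihood contributes p^14(1−p)^27, so the posterior is Beta(4+14, 6.2+27) = Beta(18, 33.2).
For Beta(a, b) with a, b > 1 the mode is (a−1)/(a+b−2) = 17/49.2 ≈ 0.3455.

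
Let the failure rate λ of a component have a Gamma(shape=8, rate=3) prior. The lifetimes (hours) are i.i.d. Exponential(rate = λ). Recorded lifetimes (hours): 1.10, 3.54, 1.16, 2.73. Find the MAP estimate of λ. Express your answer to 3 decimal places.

λ̂_MAP = 0.954

The Exponential(rate=λ) likelihood is ∝ λ^n e^(−λΣtᵢ). Here n = 4 and Σtᵢ = 1.10 + 3.54 + 1.16 + 2.73 = 8.53.
Posterior ∝ λ^7e^(−3λ) · λ^4e^(−8.53λ) = λ^11e^(−11.53λ), i.e. Gamma(12, 11.53).
Mode = (a−1)/b = 11/11.53 ≈ 0.954.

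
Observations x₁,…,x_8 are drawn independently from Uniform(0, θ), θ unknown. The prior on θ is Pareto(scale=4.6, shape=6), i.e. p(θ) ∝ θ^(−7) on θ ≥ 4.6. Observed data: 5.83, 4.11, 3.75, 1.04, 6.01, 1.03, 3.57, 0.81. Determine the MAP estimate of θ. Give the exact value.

The Uniform(0, θ) likelihood is θ^(−n) for θ ≥ max(xᵢ), zero otherwise. Here max(xᵢ) = 6.01.
Posterior ∝ θ^(−7) · θ^(−8) = θ^(−15) on θ ≥ max(4.6, 6.01) = 6.01.
This density is strictly decreasing in θ, so the posterior mode lies at the lower boundary of the support.

θ̂_MAP = 6.01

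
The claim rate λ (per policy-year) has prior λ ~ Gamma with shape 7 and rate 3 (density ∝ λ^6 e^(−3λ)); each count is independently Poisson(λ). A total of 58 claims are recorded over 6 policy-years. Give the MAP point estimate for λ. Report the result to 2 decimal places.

λ̂_MAP = 7.11

Σxᵢ = 58, n = 6.
Posterior ∝ λ^6e^(−3λ) · λ^58e^(−6λ) = λ^64e^(−9λ), i.e. Gamma(shape=65, rate=9).
The mode of a Gamma(a, b) with a ≥ 1 (shape–rate) is (a−1)/b = 64/9 ≈ 7.11.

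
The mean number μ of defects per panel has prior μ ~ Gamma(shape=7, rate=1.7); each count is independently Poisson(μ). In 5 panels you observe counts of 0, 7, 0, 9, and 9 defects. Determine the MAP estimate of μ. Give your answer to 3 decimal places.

μ̂_MAP = 4.627

Σxᵢ = 0+7+0+9+9 = 25, with n = 5.
Posterior ∝ μ^6e^(−1.7μ) · μ^25e^(−5μ) = μ^31e^(−6.7μ), i.e. Gamma(shape=32, rate=6.7).
The mode of a Gamma(a, b) with a ≥ 1 (shape–rate) is (a−1)/b = 31/6.7 ≈ 4.627.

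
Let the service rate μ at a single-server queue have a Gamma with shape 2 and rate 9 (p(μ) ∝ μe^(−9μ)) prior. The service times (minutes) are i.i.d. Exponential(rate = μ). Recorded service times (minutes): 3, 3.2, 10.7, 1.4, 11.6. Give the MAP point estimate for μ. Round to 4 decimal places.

μ̂_MAP = 0.1542

The Exponential(rate=μ) likelihood is ∝ μ^n e^(−μΣtᵢ). Here n = 5 and Σtᵢ = 3 + 3.2 + 10.7 + 1.4 + 11.6 = 29.9.
Posterior ∝ μe^(−9μ) · μ^5e^(−29.9μ) = μ^6e^(−38.9μ), i.e. Gamma(7, 38.9).
Mode = (a−1)/b = 6/38.9 ≈ 0.1542.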